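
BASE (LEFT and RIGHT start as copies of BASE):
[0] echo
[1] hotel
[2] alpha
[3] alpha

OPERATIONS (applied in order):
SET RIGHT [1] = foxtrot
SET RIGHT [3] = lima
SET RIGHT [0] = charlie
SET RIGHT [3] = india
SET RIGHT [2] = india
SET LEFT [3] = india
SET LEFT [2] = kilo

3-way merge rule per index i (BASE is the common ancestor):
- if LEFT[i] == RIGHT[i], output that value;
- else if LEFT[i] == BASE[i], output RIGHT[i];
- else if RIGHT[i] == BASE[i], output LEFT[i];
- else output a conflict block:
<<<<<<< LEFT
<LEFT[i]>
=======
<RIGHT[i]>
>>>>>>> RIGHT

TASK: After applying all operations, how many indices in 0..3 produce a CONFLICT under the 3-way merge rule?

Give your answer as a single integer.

Final LEFT:  [echo, hotel, kilo, india]
Final RIGHT: [charlie, foxtrot, india, india]
i=0: L=echo=BASE, R=charlie -> take RIGHT -> charlie
i=1: L=hotel=BASE, R=foxtrot -> take RIGHT -> foxtrot
i=2: BASE=alpha L=kilo R=india all differ -> CONFLICT
i=3: L=india R=india -> agree -> india
Conflict count: 1

Answer: 1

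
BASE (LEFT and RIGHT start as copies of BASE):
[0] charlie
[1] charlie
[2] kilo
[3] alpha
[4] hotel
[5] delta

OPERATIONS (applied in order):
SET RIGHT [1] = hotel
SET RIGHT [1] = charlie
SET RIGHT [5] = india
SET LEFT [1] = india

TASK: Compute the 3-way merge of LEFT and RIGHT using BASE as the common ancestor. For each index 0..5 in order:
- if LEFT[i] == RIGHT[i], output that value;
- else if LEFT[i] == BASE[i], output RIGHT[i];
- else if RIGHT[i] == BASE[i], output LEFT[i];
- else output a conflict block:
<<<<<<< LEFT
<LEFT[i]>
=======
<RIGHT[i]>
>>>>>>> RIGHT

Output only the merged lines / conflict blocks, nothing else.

Answer: charlie
india
kilo
alpha
hotel
india

Derivation:
Final LEFT:  [charlie, india, kilo, alpha, hotel, delta]
Final RIGHT: [charlie, charlie, kilo, alpha, hotel, india]
i=0: L=charlie R=charlie -> agree -> charlie
i=1: L=india, R=charlie=BASE -> take LEFT -> india
i=2: L=kilo R=kilo -> agree -> kilo
i=3: L=alpha R=alpha -> agree -> alpha
i=4: L=hotel R=hotel -> agree -> hotel
i=5: L=delta=BASE, R=india -> take RIGHT -> india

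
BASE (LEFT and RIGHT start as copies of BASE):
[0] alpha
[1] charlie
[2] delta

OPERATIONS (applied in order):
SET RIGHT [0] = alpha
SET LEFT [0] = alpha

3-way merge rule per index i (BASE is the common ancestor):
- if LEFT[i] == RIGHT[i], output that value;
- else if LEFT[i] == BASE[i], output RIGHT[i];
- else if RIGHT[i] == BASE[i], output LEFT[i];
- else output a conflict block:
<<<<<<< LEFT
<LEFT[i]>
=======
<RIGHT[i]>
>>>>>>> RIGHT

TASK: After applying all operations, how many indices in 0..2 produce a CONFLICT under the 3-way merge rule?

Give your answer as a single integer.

Final LEFT:  [alpha, charlie, delta]
Final RIGHT: [alpha, charlie, delta]
i=0: L=alpha R=alpha -> agree -> alpha
i=1: L=charlie R=charlie -> agree -> charlie
i=2: L=delta R=delta -> agree -> delta
Conflict count: 0

Answer: 0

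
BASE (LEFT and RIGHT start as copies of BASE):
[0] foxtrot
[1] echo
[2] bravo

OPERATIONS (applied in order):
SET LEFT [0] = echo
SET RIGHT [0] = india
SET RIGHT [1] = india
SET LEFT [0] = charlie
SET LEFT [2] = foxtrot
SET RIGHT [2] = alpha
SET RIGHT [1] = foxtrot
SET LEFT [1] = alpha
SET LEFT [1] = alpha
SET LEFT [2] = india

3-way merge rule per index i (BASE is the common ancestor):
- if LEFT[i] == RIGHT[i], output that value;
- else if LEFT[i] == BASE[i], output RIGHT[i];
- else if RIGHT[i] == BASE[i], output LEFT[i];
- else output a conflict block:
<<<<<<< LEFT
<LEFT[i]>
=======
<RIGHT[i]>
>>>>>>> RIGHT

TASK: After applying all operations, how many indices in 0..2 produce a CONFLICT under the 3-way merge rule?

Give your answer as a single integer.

Answer: 3

Derivation:
Final LEFT:  [charlie, alpha, india]
Final RIGHT: [india, foxtrot, alpha]
i=0: BASE=foxtrot L=charlie R=india all differ -> CONFLICT
i=1: BASE=echo L=alpha R=foxtrot all differ -> CONFLICT
i=2: BASE=bravo L=india R=alpha all differ -> CONFLICT
Conflict count: 3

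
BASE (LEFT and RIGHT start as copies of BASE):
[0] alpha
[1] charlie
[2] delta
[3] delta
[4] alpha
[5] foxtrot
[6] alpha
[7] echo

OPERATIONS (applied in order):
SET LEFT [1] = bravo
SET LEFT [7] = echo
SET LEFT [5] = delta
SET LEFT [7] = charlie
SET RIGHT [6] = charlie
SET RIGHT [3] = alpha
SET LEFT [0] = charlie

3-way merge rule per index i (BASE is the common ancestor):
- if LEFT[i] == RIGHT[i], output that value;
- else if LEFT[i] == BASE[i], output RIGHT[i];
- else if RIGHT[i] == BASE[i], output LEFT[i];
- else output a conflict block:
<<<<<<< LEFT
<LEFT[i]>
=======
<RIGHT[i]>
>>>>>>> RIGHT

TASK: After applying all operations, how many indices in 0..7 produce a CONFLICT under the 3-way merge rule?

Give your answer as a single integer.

Final LEFT:  [charlie, bravo, delta, delta, alpha, delta, alpha, charlie]
Final RIGHT: [alpha, charlie, delta, alpha, alpha, foxtrot, charlie, echo]
i=0: L=charlie, R=alpha=BASE -> take LEFT -> charlie
i=1: L=bravo, R=charlie=BASE -> take LEFT -> bravo
i=2: L=delta R=delta -> agree -> delta
i=3: L=delta=BASE, R=alpha -> take RIGHT -> alpha
i=4: L=alpha R=alpha -> agree -> alpha
i=5: L=delta, R=foxtrot=BASE -> take LEFT -> delta
i=6: L=alpha=BASE, R=charlie -> take RIGHT -> charlie
i=7: L=charlie, R=echo=BASE -> take LEFT -> charlie
Conflict count: 0

Answer: 0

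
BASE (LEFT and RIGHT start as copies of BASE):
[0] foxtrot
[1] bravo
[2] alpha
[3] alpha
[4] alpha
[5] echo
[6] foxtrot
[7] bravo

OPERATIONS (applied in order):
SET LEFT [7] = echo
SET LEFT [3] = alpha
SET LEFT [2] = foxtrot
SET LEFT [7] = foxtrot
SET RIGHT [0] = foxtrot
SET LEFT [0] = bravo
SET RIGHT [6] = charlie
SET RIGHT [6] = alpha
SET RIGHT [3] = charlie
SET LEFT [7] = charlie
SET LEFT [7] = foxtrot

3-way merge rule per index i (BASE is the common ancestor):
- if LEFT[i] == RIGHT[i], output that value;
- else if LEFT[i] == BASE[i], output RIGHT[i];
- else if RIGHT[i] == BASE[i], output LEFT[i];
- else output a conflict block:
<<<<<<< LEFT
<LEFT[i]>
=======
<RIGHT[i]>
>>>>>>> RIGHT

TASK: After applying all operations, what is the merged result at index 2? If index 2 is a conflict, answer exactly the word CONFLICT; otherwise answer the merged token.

Final LEFT:  [bravo, bravo, foxtrot, alpha, alpha, echo, foxtrot, foxtrot]
Final RIGHT: [foxtrot, bravo, alpha, charlie, alpha, echo, alpha, bravo]
i=0: L=bravo, R=foxtrot=BASE -> take LEFT -> bravo
i=1: L=bravo R=bravo -> agree -> bravo
i=2: L=foxtrot, R=alpha=BASE -> take LEFT -> foxtrot
i=3: L=alpha=BASE, R=charlie -> take RIGHT -> charlie
i=4: L=alpha R=alpha -> agree -> alpha
i=5: L=echo R=echo -> agree -> echo
i=6: L=foxtrot=BASE, R=alpha -> take RIGHT -> alpha
i=7: L=foxtrot, R=bravo=BASE -> take LEFT -> foxtrot
Index 2 -> foxtrot

Answer: foxtrot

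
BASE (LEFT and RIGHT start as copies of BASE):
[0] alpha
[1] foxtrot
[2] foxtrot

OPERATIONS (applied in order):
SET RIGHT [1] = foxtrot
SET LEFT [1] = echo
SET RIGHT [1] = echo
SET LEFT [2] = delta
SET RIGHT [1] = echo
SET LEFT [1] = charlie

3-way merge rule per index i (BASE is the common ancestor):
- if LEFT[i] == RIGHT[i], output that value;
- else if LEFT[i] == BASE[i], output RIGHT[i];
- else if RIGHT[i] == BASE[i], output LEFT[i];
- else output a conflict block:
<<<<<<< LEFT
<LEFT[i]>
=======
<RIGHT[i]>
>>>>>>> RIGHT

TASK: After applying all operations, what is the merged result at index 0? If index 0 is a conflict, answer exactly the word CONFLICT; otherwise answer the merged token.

Final LEFT:  [alpha, charlie, delta]
Final RIGHT: [alpha, echo, foxtrot]
i=0: L=alpha R=alpha -> agree -> alpha
i=1: BASE=foxtrot L=charlie R=echo all differ -> CONFLICT
i=2: L=delta, R=foxtrot=BASE -> take LEFT -> delta
Index 0 -> alpha

Answer: alpha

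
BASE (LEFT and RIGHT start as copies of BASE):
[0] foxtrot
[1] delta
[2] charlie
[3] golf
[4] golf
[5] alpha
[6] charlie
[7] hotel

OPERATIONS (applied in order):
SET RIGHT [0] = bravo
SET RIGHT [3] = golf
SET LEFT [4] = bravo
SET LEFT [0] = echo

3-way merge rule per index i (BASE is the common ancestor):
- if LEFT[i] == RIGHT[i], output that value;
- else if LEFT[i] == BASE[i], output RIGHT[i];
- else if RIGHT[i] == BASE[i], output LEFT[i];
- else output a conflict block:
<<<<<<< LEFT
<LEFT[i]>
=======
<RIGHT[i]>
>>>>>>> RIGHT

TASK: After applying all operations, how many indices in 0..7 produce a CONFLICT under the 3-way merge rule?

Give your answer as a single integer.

Answer: 1

Derivation:
Final LEFT:  [echo, delta, charlie, golf, bravo, alpha, charlie, hotel]
Final RIGHT: [bravo, delta, charlie, golf, golf, alpha, charlie, hotel]
i=0: BASE=foxtrot L=echo R=bravo all differ -> CONFLICT
i=1: L=delta R=delta -> agree -> delta
i=2: L=charlie R=charlie -> agree -> charlie
i=3: L=golf R=golf -> agree -> golf
i=4: L=bravo, R=golf=BASE -> take LEFT -> bravo
i=5: L=alpha R=alpha -> agree -> alpha
i=6: L=charlie R=charlie -> agree -> charlie
i=7: L=hotel R=hotel -> agree -> hotel
Conflict count: 1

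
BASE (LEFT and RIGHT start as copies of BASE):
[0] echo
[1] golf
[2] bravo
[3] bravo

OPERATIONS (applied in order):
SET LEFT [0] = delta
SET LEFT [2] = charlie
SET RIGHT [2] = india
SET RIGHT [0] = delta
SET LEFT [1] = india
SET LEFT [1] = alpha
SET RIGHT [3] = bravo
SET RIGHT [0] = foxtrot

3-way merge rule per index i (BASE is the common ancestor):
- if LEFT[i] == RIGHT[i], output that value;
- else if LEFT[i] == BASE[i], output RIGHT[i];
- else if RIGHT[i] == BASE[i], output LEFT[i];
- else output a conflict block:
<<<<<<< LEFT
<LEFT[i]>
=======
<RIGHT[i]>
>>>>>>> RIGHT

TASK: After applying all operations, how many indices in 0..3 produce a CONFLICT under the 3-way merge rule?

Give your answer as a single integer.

Answer: 2

Derivation:
Final LEFT:  [delta, alpha, charlie, bravo]
Final RIGHT: [foxtrot, golf, india, bravo]
i=0: BASE=echo L=delta R=foxtrot all differ -> CONFLICT
i=1: L=alpha, R=golf=BASE -> take LEFT -> alpha
i=2: BASE=bravo L=charlie R=india all differ -> CONFLICT
i=3: L=bravo R=bravo -> agree -> bravo
Conflict count: 2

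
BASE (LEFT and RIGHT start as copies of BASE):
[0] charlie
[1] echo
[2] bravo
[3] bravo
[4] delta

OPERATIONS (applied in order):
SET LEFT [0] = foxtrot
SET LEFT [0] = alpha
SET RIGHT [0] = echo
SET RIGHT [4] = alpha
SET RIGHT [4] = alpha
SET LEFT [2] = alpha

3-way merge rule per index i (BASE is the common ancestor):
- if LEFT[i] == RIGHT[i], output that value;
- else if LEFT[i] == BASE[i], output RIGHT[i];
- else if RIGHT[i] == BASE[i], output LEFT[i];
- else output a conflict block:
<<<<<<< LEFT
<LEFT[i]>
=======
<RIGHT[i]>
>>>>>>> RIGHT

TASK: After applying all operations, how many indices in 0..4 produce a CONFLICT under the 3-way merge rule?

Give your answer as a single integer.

Final LEFT:  [alpha, echo, alpha, bravo, delta]
Final RIGHT: [echo, echo, bravo, bravo, alpha]
i=0: BASE=charlie L=alpha R=echo all differ -> CONFLICT
i=1: L=echo R=echo -> agree -> echo
i=2: L=alpha, R=bravo=BASE -> take LEFT -> alpha
i=3: L=bravo R=bravo -> agree -> bravo
i=4: L=delta=BASE, R=alpha -> take RIGHT -> alpha
Conflict count: 1

Answer: 1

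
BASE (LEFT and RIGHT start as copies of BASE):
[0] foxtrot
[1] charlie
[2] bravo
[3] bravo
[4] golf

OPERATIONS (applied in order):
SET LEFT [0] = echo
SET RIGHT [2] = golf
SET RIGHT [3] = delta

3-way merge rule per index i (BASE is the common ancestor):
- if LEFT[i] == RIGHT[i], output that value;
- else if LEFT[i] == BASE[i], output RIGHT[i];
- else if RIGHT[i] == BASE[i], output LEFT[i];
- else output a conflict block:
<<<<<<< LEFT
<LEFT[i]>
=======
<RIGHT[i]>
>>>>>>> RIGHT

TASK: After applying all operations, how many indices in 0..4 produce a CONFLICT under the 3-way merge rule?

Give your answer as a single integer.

Final LEFT:  [echo, charlie, bravo, bravo, golf]
Final RIGHT: [foxtrot, charlie, golf, delta, golf]
i=0: L=echo, R=foxtrot=BASE -> take LEFT -> echo
i=1: L=charlie R=charlie -> agree -> charlie
i=2: L=bravo=BASE, R=golf -> take RIGHT -> golf
i=3: L=bravo=BASE, R=delta -> take RIGHT -> delta
i=4: L=golf R=golf -> agree -> golf
Conflict count: 0

Answer: 0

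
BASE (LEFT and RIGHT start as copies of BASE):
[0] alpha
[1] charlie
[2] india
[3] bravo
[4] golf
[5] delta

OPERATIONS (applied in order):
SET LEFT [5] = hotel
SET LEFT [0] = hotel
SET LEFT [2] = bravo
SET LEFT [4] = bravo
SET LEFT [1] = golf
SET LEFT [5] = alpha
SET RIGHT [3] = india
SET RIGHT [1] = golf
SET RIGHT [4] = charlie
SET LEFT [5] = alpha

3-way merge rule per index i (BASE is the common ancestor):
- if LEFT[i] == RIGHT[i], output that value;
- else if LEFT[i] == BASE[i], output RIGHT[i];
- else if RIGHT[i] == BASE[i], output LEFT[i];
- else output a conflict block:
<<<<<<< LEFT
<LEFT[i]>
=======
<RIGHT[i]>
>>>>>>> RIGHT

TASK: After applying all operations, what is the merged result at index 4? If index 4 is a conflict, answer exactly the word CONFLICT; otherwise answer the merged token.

Final LEFT:  [hotel, golf, bravo, bravo, bravo, alpha]
Final RIGHT: [alpha, golf, india, india, charlie, delta]
i=0: L=hotel, R=alpha=BASE -> take LEFT -> hotel
i=1: L=golf R=golf -> agree -> golf
i=2: L=bravo, R=india=BASE -> take LEFT -> bravo
i=3: L=bravo=BASE, R=india -> take RIGHT -> india
i=4: BASE=golf L=bravo R=charlie all differ -> CONFLICT
i=5: L=alpha, R=delta=BASE -> take LEFT -> alpha
Index 4 -> CONFLICT

Answer: CONFLICT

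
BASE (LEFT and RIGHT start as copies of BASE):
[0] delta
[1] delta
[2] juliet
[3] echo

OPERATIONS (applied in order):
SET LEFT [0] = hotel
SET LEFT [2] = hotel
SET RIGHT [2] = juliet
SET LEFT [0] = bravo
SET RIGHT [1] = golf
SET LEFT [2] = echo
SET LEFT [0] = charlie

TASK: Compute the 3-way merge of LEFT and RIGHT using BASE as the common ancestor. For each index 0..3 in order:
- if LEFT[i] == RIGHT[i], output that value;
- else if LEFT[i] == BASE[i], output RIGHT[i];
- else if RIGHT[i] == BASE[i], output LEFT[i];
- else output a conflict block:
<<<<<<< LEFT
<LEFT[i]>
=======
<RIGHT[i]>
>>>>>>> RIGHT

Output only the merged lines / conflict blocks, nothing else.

Answer: charlie
golf
echo
echo

Derivation:
Final LEFT:  [charlie, delta, echo, echo]
Final RIGHT: [delta, golf, juliet, echo]
i=0: L=charlie, R=delta=BASE -> take LEFT -> charlie
i=1: L=delta=BASE, R=golf -> take RIGHT -> golf
i=2: L=echo, R=juliet=BASE -> take LEFT -> echo
i=3: L=echo R=echo -> agree -> echo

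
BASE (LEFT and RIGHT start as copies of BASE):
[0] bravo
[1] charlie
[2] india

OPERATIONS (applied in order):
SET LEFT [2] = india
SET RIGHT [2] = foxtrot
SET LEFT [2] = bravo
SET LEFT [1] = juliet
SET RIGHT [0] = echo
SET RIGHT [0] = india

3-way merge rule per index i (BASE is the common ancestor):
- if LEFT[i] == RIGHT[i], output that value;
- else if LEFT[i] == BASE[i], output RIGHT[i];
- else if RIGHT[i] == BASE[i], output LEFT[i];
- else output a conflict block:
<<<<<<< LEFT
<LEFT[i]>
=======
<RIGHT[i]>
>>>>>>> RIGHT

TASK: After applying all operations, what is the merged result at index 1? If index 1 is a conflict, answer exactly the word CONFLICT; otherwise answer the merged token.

Answer: juliet

Derivation:
Final LEFT:  [bravo, juliet, bravo]
Final RIGHT: [india, charlie, foxtrot]
i=0: L=bravo=BASE, R=india -> take RIGHT -> india
i=1: L=juliet, R=charlie=BASE -> take LEFT -> juliet
i=2: BASE=india L=bravo R=foxtrot all differ -> CONFLICT
Index 1 -> juliet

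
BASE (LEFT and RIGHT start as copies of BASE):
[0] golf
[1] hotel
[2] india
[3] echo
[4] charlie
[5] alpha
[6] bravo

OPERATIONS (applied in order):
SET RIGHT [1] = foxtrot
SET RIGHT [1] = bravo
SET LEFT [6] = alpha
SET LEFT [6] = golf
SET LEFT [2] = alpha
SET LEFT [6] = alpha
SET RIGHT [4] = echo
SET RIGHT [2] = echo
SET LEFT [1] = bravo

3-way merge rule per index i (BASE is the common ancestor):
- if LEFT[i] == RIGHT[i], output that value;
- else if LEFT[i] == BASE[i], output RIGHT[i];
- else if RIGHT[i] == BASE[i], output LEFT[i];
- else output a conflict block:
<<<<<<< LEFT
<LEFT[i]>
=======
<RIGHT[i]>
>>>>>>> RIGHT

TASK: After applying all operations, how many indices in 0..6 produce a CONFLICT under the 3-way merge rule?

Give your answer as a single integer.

Answer: 1

Derivation:
Final LEFT:  [golf, bravo, alpha, echo, charlie, alpha, alpha]
Final RIGHT: [golf, bravo, echo, echo, echo, alpha, bravo]
i=0: L=golf R=golf -> agree -> golf
i=1: L=bravo R=bravo -> agree -> bravo
i=2: BASE=india L=alpha R=echo all differ -> CONFLICT
i=3: L=echo R=echo -> agree -> echo
i=4: L=charlie=BASE, R=echo -> take RIGHT -> echo
i=5: L=alpha R=alpha -> agree -> alpha
i=6: L=alpha, R=bravo=BASE -> take LEFT -> alpha
Conflict count: 1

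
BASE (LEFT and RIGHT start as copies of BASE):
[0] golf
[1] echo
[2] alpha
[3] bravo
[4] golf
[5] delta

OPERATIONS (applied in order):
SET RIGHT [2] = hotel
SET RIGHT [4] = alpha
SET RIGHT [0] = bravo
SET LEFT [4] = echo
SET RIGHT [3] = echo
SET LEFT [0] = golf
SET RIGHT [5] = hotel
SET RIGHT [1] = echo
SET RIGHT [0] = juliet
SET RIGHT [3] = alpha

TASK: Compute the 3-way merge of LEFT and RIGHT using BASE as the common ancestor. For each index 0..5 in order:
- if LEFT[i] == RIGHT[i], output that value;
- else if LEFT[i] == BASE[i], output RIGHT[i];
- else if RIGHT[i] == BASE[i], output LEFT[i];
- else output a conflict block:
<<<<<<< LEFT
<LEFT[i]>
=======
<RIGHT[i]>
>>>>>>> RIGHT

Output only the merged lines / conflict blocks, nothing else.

Answer: juliet
echo
hotel
alpha
<<<<<<< LEFT
echo
=======
alpha
>>>>>>> RIGHT
hotel

Derivation:
Final LEFT:  [golf, echo, alpha, bravo, echo, delta]
Final RIGHT: [juliet, echo, hotel, alpha, alpha, hotel]
i=0: L=golf=BASE, R=juliet -> take RIGHT -> juliet
i=1: L=echo R=echo -> agree -> echo
i=2: L=alpha=BASE, R=hotel -> take RIGHT -> hotel
i=3: L=bravo=BASE, R=alpha -> take RIGHT -> alpha
i=4: BASE=golf L=echo R=alpha all differ -> CONFLICT
i=5: L=delta=BASE, R=hotel -> take RIGHT -> hotel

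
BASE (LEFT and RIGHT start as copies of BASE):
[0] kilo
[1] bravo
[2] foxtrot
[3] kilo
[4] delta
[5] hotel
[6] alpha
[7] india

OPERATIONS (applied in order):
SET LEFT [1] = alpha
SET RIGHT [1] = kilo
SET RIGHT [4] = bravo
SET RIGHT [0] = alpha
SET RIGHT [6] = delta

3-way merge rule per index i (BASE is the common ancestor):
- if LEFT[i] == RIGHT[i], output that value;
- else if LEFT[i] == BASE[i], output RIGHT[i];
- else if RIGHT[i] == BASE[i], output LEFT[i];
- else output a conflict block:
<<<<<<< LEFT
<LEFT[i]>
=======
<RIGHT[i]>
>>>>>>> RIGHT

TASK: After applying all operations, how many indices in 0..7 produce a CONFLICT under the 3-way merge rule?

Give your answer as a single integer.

Final LEFT:  [kilo, alpha, foxtrot, kilo, delta, hotel, alpha, india]
Final RIGHT: [alpha, kilo, foxtrot, kilo, bravo, hotel, delta, india]
i=0: L=kilo=BASE, R=alpha -> take RIGHT -> alpha
i=1: BASE=bravo L=alpha R=kilo all differ -> CONFLICT
i=2: L=foxtrot R=foxtrot -> agree -> foxtrot
i=3: L=kilo R=kilo -> agree -> kilo
i=4: L=delta=BASE, R=bravo -> take RIGHT -> bravo
i=5: L=hotel R=hotel -> agree -> hotel
i=6: L=alpha=BASE, R=delta -> take RIGHT -> delta
i=7: L=india R=india -> agree -> india
Conflict count: 1

Answer: 1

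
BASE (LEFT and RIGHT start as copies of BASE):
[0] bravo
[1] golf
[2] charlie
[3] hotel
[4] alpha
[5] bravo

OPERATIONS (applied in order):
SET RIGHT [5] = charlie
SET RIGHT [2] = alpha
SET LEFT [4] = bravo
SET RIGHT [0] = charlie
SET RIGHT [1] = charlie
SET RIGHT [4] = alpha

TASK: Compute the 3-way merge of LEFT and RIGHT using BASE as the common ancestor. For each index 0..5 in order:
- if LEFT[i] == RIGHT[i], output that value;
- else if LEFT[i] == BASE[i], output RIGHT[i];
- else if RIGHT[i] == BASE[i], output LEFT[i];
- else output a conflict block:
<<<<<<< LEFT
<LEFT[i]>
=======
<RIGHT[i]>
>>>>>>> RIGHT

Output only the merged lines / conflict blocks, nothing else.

Answer: charlie
charlie
alpha
hotel
bravo
charlie

Derivation:
Final LEFT:  [bravo, golf, charlie, hotel, bravo, bravo]
Final RIGHT: [charlie, charlie, alpha, hotel, alpha, charlie]
i=0: L=bravo=BASE, R=charlie -> take RIGHT -> charlie
i=1: L=golf=BASE, R=charlie -> take RIGHT -> charlie
i=2: L=charlie=BASE, R=alpha -> take RIGHT -> alpha
i=3: L=hotel R=hotel -> agree -> hotel
i=4: L=bravo, R=alpha=BASE -> take LEFT -> bravo
i=5: L=bravo=BASE, R=charlie -> take RIGHT -> charlie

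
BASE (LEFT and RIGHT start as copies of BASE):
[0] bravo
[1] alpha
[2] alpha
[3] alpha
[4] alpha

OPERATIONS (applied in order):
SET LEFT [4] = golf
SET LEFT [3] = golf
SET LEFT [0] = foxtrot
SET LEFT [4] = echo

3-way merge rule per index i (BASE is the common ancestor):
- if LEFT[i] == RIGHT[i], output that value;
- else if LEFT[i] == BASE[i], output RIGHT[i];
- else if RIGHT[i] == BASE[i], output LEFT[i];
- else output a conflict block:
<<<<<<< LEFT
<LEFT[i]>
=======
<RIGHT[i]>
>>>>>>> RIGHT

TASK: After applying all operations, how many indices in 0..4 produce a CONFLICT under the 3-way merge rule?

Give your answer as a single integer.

Answer: 0

Derivation:
Final LEFT:  [foxtrot, alpha, alpha, golf, echo]
Final RIGHT: [bravo, alpha, alpha, alpha, alpha]
i=0: L=foxtrot, R=bravo=BASE -> take LEFT -> foxtrot
i=1: L=alpha R=alpha -> agree -> alpha
i=2: L=alpha R=alpha -> agree -> alpha
i=3: L=golf, R=alpha=BASE -> take LEFT -> golf
i=4: L=echo, R=alpha=BASE -> take LEFT -> echo
Conflict count: 0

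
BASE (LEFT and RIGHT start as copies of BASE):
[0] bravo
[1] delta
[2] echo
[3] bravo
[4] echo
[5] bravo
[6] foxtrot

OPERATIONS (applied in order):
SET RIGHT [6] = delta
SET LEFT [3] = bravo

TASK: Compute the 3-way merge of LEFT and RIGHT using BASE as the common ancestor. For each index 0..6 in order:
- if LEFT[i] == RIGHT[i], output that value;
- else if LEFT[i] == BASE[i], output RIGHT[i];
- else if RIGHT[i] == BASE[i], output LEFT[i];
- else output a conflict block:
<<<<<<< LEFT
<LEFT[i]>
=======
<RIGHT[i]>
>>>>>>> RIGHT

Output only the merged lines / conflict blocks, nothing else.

Final LEFT:  [bravo, delta, echo, bravo, echo, bravo, foxtrot]
Final RIGHT: [bravo, delta, echo, bravo, echo, bravo, delta]
i=0: L=bravo R=bravo -> agree -> bravo
i=1: L=delta R=delta -> agree -> delta
i=2: L=echo R=echo -> agree -> echo
i=3: L=bravo R=bravo -> agree -> bravo
i=4: L=echo R=echo -> agree -> echo
i=5: L=bravo R=bravo -> agree -> bravo
i=6: L=foxtrot=BASE, R=delta -> take RIGHT -> delta

Answer: bravo
delta
echo
bravo
echo
bravo
delta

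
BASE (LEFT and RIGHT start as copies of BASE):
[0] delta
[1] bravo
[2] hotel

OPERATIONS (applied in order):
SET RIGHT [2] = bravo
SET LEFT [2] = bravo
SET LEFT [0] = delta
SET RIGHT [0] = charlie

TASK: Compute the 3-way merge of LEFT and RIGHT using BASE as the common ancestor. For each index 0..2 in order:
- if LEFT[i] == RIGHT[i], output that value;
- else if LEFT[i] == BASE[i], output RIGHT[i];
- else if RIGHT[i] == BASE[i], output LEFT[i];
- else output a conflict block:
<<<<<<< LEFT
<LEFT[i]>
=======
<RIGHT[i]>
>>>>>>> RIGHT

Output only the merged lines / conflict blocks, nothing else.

Final LEFT:  [delta, bravo, bravo]
Final RIGHT: [charlie, bravo, bravo]
i=0: L=delta=BASE, R=charlie -> take RIGHT -> charlie
i=1: L=bravo R=bravo -> agree -> bravo
i=2: L=bravo R=bravo -> agree -> bravo

Answer: charlie
bravo
bravo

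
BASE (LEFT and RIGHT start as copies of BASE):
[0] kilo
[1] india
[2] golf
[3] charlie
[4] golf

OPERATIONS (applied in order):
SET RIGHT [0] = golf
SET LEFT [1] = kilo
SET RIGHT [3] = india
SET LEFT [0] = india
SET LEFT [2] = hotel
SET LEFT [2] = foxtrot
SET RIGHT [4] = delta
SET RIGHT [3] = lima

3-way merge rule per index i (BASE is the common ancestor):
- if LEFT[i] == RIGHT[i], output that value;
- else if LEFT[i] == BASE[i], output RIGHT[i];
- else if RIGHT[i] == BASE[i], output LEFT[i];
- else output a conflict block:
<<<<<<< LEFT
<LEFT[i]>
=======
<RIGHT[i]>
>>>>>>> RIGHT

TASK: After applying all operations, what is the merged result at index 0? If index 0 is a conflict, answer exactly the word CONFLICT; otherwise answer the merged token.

Answer: CONFLICT

Derivation:
Final LEFT:  [india, kilo, foxtrot, charlie, golf]
Final RIGHT: [golf, india, golf, lima, delta]
i=0: BASE=kilo L=india R=golf all differ -> CONFLICT
i=1: L=kilo, R=india=BASE -> take LEFT -> kilo
i=2: L=foxtrot, R=golf=BASE -> take LEFT -> foxtrot
i=3: L=charlie=BASE, R=lima -> take RIGHT -> lima
i=4: L=golf=BASE, R=delta -> take RIGHT -> delta
Index 0 -> CONFLICT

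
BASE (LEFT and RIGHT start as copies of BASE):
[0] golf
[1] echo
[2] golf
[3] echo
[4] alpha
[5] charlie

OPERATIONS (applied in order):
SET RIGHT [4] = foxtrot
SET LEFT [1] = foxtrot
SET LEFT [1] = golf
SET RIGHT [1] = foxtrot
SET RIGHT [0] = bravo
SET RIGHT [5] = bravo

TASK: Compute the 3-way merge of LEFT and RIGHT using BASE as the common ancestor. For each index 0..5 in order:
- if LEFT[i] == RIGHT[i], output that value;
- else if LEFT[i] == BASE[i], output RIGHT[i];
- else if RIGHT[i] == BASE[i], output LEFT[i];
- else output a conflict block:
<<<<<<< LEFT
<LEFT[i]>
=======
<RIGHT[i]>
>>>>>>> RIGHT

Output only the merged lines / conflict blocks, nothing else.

Final LEFT:  [golf, golf, golf, echo, alpha, charlie]
Final RIGHT: [bravo, foxtrot, golf, echo, foxtrot, bravo]
i=0: L=golf=BASE, R=bravo -> take RIGHT -> bravo
i=1: BASE=echo L=golf R=foxtrot all differ -> CONFLICT
i=2: L=golf R=golf -> agree -> golf
i=3: L=echo R=echo -> agree -> echo
i=4: L=alpha=BASE, R=foxtrot -> take RIGHT -> foxtrot
i=5: L=charlie=BASE, R=bravo -> take RIGHT -> bravo

Answer: bravo
<<<<<<< LEFT
golf
=======
foxtrot
>>>>>>> RIGHT
golf
echo
foxtrot
bravo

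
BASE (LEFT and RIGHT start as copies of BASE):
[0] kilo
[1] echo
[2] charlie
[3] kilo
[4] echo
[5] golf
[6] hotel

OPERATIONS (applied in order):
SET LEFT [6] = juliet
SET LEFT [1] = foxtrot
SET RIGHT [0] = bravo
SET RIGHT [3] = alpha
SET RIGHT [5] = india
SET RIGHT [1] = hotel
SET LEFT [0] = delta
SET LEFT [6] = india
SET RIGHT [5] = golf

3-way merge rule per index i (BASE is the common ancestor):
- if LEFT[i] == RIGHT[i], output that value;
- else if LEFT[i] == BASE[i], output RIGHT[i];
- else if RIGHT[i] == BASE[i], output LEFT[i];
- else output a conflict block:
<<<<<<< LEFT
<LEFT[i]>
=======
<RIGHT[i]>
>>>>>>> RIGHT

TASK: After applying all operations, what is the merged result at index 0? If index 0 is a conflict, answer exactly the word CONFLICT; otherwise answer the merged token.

Answer: CONFLICT

Derivation:
Final LEFT:  [delta, foxtrot, charlie, kilo, echo, golf, india]
Final RIGHT: [bravo, hotel, charlie, alpha, echo, golf, hotel]
i=0: BASE=kilo L=delta R=bravo all differ -> CONFLICT
i=1: BASE=echo L=foxtrot R=hotel all differ -> CONFLICT
i=2: L=charlie R=charlie -> agree -> charlie
i=3: L=kilo=BASE, R=alpha -> take RIGHT -> alpha
i=4: L=echo R=echo -> agree -> echo
i=5: L=golf R=golf -> agree -> golf
i=6: L=india, R=hotel=BASE -> take LEFT -> india
Index 0 -> CONFLICT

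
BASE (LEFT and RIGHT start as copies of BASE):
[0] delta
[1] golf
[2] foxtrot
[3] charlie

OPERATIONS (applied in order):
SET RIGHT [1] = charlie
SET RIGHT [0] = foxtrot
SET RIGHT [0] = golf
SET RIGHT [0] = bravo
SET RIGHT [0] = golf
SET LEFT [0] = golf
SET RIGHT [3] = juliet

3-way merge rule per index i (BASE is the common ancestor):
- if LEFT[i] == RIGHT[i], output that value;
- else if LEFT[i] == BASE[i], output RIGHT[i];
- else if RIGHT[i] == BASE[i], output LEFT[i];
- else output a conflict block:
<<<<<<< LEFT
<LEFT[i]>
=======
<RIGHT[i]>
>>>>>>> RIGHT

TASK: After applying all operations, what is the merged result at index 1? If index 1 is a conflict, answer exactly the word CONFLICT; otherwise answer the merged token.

Answer: charlie

Derivation:
Final LEFT:  [golf, golf, foxtrot, charlie]
Final RIGHT: [golf, charlie, foxtrot, juliet]
i=0: L=golf R=golf -> agree -> golf
i=1: L=golf=BASE, R=charlie -> take RIGHT -> charlie
i=2: L=foxtrot R=foxtrot -> agree -> foxtrot
i=3: L=charlie=BASE, R=juliet -> take RIGHT -> juliet
Index 1 -> charlie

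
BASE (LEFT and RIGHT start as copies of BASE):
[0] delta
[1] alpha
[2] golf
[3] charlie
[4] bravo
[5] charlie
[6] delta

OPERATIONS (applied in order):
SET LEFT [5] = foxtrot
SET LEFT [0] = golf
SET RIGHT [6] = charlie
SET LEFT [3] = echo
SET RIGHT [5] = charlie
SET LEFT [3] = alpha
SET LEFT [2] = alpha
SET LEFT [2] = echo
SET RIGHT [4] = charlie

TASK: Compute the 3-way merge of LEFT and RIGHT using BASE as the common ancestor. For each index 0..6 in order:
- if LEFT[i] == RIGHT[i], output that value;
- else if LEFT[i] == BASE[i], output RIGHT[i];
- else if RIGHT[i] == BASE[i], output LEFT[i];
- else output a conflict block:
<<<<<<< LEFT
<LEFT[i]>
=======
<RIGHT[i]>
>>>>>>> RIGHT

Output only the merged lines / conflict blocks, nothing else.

Final LEFT:  [golf, alpha, echo, alpha, bravo, foxtrot, delta]
Final RIGHT: [delta, alpha, golf, charlie, charlie, charlie, charlie]
i=0: L=golf, R=delta=BASE -> take LEFT -> golf
i=1: L=alpha R=alpha -> agree -> alpha
i=2: L=echo, R=golf=BASE -> take LEFT -> echo
i=3: L=alpha, R=charlie=BASE -> take LEFT -> alpha
i=4: L=bravo=BASE, R=charlie -> take RIGHT -> charlie
i=5: L=foxtrot, R=charlie=BASE -> take LEFT -> foxtrot
i=6: L=delta=BASE, R=charlie -> take RIGHT -> charlie

Answer: golf
alpha
echo
alpha
charlie
foxtrot
charlie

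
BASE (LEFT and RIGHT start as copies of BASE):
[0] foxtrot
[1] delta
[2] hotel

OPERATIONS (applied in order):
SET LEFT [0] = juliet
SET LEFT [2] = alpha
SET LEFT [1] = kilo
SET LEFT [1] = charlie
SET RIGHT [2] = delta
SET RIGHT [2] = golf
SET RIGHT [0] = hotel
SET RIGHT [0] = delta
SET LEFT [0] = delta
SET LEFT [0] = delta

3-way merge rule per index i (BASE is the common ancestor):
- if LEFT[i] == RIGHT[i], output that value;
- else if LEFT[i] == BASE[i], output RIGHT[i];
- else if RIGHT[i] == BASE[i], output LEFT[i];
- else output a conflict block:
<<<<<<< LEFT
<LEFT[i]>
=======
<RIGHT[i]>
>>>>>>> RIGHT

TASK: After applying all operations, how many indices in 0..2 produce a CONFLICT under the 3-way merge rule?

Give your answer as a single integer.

Answer: 1

Derivation:
Final LEFT:  [delta, charlie, alpha]
Final RIGHT: [delta, delta, golf]
i=0: L=delta R=delta -> agree -> delta
i=1: L=charlie, R=delta=BASE -> take LEFT -> charlie
i=2: BASE=hotel L=alpha R=golf all differ -> CONFLICT
Conflict count: 1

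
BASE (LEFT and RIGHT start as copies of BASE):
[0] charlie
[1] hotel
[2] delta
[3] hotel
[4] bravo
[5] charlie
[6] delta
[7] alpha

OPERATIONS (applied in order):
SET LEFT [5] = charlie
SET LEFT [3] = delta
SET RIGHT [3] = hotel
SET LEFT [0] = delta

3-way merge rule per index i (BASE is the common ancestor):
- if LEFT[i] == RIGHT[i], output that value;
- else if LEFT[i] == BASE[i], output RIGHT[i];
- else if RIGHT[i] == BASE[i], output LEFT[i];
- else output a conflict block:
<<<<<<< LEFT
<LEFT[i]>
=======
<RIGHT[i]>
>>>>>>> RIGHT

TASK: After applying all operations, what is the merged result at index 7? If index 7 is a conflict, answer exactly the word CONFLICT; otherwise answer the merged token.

Final LEFT:  [delta, hotel, delta, delta, bravo, charlie, delta, alpha]
Final RIGHT: [charlie, hotel, delta, hotel, bravo, charlie, delta, alpha]
i=0: L=delta, R=charlie=BASE -> take LEFT -> delta
i=1: L=hotel R=hotel -> agree -> hotel
i=2: L=delta R=delta -> agree -> delta
i=3: L=delta, R=hotel=BASE -> take LEFT -> delta
i=4: L=bravo R=bravo -> agree -> bravo
i=5: L=charlie R=charlie -> agree -> charlie
i=6: L=delta R=delta -> agree -> delta
i=7: L=alpha R=alpha -> agree -> alpha
Index 7 -> alpha

Answer: alpha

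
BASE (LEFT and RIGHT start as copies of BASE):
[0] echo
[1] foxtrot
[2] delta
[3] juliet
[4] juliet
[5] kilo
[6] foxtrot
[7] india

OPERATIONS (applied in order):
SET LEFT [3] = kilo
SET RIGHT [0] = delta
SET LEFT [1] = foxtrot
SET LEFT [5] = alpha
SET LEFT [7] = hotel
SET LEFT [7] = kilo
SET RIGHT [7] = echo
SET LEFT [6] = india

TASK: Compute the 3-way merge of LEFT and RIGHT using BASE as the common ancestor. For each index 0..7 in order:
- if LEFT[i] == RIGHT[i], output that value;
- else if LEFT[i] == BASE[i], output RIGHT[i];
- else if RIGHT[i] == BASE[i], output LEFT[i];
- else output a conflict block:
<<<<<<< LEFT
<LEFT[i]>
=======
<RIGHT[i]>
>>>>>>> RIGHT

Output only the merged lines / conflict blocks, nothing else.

Answer: delta
foxtrot
delta
kilo
juliet
alpha
india
<<<<<<< LEFT
kilo
=======
echo
>>>>>>> RIGHT

Derivation:
Final LEFT:  [echo, foxtrot, delta, kilo, juliet, alpha, india, kilo]
Final RIGHT: [delta, foxtrot, delta, juliet, juliet, kilo, foxtrot, echo]
i=0: L=echo=BASE, R=delta -> take RIGHT -> delta
i=1: L=foxtrot R=foxtrot -> agree -> foxtrot
i=2: L=delta R=delta -> agree -> delta
i=3: L=kilo, R=juliet=BASE -> take LEFT -> kilo
i=4: L=juliet R=juliet -> agree -> juliet
i=5: L=alpha, R=kilo=BASE -> take LEFT -> alpha
i=6: L=india, R=foxtrot=BASE -> take LEFT -> india
i=7: BASE=india L=kilo R=echo all differ -> CONFLICT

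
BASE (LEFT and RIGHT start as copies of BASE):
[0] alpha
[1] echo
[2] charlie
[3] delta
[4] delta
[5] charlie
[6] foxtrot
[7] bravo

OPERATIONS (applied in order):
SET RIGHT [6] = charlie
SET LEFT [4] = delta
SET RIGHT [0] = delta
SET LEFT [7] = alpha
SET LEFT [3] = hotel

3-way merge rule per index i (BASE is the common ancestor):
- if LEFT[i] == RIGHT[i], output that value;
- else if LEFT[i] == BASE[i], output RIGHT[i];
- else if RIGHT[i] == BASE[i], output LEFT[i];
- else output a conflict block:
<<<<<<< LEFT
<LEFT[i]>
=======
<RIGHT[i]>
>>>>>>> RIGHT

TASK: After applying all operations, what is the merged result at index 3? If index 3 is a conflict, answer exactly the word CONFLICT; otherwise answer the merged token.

Final LEFT:  [alpha, echo, charlie, hotel, delta, charlie, foxtrot, alpha]
Final RIGHT: [delta, echo, charlie, delta, delta, charlie, charlie, bravo]
i=0: L=alpha=BASE, R=delta -> take RIGHT -> delta
i=1: L=echo R=echo -> agree -> echo
i=2: L=charlie R=charlie -> agree -> charlie
i=3: L=hotel, R=delta=BASE -> take LEFT -> hotel
i=4: L=delta R=delta -> agree -> delta
i=5: L=charlie R=charlie -> agree -> charlie
i=6: L=foxtrot=BASE, R=charlie -> take RIGHT -> charlie
i=7: L=alpha, R=bravo=BASE -> take LEFT -> alpha
Index 3 -> hotel

Answer: hotel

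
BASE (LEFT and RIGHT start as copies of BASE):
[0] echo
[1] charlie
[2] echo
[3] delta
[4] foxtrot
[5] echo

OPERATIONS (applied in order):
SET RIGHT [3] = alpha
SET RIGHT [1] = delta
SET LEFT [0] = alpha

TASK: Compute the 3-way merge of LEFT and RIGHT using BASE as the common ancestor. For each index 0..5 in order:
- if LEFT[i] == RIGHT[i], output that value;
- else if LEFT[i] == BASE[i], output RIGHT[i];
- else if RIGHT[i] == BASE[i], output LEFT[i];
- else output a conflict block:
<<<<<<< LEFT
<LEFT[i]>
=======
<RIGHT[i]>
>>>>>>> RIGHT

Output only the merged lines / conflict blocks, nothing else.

Answer: alpha
delta
echo
alpha
foxtrot
echo

Derivation:
Final LEFT:  [alpha, charlie, echo, delta, foxtrot, echo]
Final RIGHT: [echo, delta, echo, alpha, foxtrot, echo]
i=0: L=alpha, R=echo=BASE -> take LEFT -> alpha
i=1: L=charlie=BASE, R=delta -> take RIGHT -> delta
i=2: L=echo R=echo -> agree -> echo
i=3: L=delta=BASE, R=alpha -> take RIGHT -> alpha
i=4: L=foxtrot R=foxtrot -> agree -> foxtrot
i=5: L=echo R=echo -> agree -> echo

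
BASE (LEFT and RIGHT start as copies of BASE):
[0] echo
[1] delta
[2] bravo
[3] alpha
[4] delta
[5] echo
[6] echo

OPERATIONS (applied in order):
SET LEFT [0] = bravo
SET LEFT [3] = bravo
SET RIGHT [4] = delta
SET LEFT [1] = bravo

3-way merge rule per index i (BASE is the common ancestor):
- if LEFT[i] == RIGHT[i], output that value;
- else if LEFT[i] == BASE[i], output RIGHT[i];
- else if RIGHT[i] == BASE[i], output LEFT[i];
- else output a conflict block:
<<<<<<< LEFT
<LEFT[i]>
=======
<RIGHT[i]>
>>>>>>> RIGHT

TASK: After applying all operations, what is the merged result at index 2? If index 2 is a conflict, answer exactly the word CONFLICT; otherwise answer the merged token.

Final LEFT:  [bravo, bravo, bravo, bravo, delta, echo, echo]
Final RIGHT: [echo, delta, bravo, alpha, delta, echo, echo]
i=0: L=bravo, R=echo=BASE -> take LEFT -> bravo
i=1: L=bravo, R=delta=BASE -> take LEFT -> bravo
i=2: L=bravo R=bravo -> agree -> bravo
i=3: L=bravo, R=alpha=BASE -> take LEFT -> bravo
i=4: L=delta R=delta -> agree -> delta
i=5: L=echo R=echo -> agree -> echo
i=6: L=echo R=echo -> agree -> echo
Index 2 -> bravo

Answer: bravo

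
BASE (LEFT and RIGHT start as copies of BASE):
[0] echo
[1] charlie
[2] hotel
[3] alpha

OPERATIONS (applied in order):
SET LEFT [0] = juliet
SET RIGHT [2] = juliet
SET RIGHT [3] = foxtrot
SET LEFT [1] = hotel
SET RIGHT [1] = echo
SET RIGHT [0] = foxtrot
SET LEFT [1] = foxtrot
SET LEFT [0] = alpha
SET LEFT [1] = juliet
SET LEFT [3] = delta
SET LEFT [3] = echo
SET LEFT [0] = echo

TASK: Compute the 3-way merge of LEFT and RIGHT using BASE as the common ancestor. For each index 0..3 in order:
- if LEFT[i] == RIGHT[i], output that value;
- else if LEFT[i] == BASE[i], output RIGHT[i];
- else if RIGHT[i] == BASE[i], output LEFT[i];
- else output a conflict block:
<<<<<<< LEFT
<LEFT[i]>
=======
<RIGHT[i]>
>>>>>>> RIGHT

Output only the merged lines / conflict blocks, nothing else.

Answer: foxtrot
<<<<<<< LEFT
juliet
=======
echo
>>>>>>> RIGHT
juliet
<<<<<<< LEFT
echo
=======
foxtrot
>>>>>>> RIGHT

Derivation:
Final LEFT:  [echo, juliet, hotel, echo]
Final RIGHT: [foxtrot, echo, juliet, foxtrot]
i=0: L=echo=BASE, R=foxtrot -> take RIGHT -> foxtrot
i=1: BASE=charlie L=juliet R=echo all differ -> CONFLICT
i=2: L=hotel=BASE, R=juliet -> take RIGHT -> juliet
i=3: BASE=alpha L=echo R=foxtrot all differ -> CONFLICT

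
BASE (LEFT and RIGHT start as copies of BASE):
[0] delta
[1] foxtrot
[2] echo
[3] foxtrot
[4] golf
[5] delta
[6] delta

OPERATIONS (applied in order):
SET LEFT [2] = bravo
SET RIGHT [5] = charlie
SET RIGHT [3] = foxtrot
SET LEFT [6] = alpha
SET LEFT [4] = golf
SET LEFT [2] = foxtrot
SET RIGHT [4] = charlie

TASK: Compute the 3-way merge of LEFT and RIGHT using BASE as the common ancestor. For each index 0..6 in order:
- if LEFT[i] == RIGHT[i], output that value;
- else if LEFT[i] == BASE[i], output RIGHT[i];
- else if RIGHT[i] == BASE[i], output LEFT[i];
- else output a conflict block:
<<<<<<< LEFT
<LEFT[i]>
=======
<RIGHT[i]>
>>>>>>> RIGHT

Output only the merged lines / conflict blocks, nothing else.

Answer: delta
foxtrot
foxtrot
foxtrot
charlie
charlie
alpha

Derivation:
Final LEFT:  [delta, foxtrot, foxtrot, foxtrot, golf, delta, alpha]
Final RIGHT: [delta, foxtrot, echo, foxtrot, charlie, charlie, delta]
i=0: L=delta R=delta -> agree -> delta
i=1: L=foxtrot R=foxtrot -> agree -> foxtrot
i=2: L=foxtrot, R=echo=BASE -> take LEFT -> foxtrot
i=3: L=foxtrot R=foxtrot -> agree -> foxtrot
i=4: L=golf=BASE, R=charlie -> take RIGHT -> charlie
i=5: L=delta=BASE, R=charlie -> take RIGHT -> charlie
i=6: L=alpha, R=delta=BASE -> take LEFT -> alpha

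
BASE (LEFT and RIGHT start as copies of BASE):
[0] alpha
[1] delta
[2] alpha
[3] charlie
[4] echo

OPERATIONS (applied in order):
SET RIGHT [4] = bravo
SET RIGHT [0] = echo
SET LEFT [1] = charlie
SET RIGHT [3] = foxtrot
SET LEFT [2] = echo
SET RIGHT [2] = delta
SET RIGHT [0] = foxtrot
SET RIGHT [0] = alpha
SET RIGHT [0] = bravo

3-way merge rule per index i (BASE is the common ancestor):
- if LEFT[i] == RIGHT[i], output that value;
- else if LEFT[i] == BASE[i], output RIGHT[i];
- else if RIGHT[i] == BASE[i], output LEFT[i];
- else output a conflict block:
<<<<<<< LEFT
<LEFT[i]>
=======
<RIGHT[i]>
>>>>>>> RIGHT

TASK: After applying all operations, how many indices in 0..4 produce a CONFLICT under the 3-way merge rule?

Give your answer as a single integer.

Final LEFT:  [alpha, charlie, echo, charlie, echo]
Final RIGHT: [bravo, delta, delta, foxtrot, bravo]
i=0: L=alpha=BASE, R=bravo -> take RIGHT -> bravo
i=1: L=charlie, R=delta=BASE -> take LEFT -> charlie
i=2: BASE=alpha L=echo R=delta all differ -> CONFLICT
i=3: L=charlie=BASE, R=foxtrot -> take RIGHT -> foxtrot
i=4: L=echo=BASE, R=bravo -> take RIGHT -> bravo
Conflict count: 1

Answer: 1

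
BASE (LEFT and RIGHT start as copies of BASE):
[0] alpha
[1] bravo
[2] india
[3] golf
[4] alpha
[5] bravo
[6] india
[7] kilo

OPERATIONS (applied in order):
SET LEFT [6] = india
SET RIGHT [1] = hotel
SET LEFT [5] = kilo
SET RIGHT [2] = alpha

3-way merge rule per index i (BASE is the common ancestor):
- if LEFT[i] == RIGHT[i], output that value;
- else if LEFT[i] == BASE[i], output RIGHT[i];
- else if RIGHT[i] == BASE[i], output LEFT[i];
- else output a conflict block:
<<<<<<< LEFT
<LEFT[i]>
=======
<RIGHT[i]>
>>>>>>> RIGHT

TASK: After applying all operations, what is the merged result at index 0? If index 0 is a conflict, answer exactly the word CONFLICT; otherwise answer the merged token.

Answer: alpha

Derivation:
Final LEFT:  [alpha, bravo, india, golf, alpha, kilo, india, kilo]
Final RIGHT: [alpha, hotel, alpha, golf, alpha, bravo, india, kilo]
i=0: L=alpha R=alpha -> agree -> alpha
i=1: L=bravo=BASE, R=hotel -> take RIGHT -> hotel
i=2: L=india=BASE, R=alpha -> take RIGHT -> alpha
i=3: L=golf R=golf -> agree -> golf
i=4: L=alpha R=alpha -> agree -> alpha
i=5: L=kilo, R=bravo=BASE -> take LEFT -> kilo
i=6: L=india R=india -> agree -> india
i=7: L=kilo R=kilo -> agree -> kilo
Index 0 -> alpha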